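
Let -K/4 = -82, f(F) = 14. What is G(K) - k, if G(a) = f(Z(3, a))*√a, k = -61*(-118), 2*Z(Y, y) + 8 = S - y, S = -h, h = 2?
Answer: -7198 + 28*√82 ≈ -6944.5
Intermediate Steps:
S = -2 (S = -1*2 = -2)
Z(Y, y) = -5 - y/2 (Z(Y, y) = -4 + (-2 - y)/2 = -4 + (-1 - y/2) = -5 - y/2)
k = 7198
K = 328 (K = -4*(-82) = 328)
G(a) = 14*√a
G(K) - k = 14*√328 - 1*7198 = 14*(2*√82) - 7198 = 28*√82 - 7198 = -7198 + 28*√82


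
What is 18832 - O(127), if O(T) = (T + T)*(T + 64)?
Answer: -29682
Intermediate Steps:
O(T) = 2*T*(64 + T) (O(T) = (2*T)*(64 + T) = 2*T*(64 + T))
18832 - O(127) = 18832 - 2*127*(64 + 127) = 18832 - 2*127*191 = 18832 - 1*48514 = 18832 - 48514 = -29682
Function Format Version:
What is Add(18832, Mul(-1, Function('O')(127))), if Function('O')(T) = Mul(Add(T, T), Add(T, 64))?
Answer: -29682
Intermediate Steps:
Function('O')(T) = Mul(2, T, Add(64, T)) (Function('O')(T) = Mul(Mul(2, T), Add(64, T)) = Mul(2, T, Add(64, T)))
Add(18832, Mul(-1, Function('O')(127))) = Add(18832, Mul(-1, Mul(2, 127, Add(64, 127)))) = Add(18832, Mul(-1, Mul(2, 127, 191))) = Add(18832, Mul(-1, 48514)) = Add(18832, -48514) = -29682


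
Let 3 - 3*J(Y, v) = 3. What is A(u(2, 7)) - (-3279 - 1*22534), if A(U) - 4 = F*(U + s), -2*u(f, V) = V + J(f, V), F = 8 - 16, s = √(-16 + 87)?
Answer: 25845 - 8*√71 ≈ 25778.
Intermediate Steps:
s = √71 ≈ 8.4261
J(Y, v) = 0 (J(Y, v) = 1 - ⅓*3 = 1 - 1 = 0)
F = -8
u(f, V) = -V/2 (u(f, V) = -(V + 0)/2 = -V/2)
A(U) = 4 - 8*U - 8*√71 (A(U) = 4 - 8*(U + √71) = 4 + (-8*U - 8*√71) = 4 - 8*U - 8*√71)
A(u(2, 7)) - (-3279 - 1*22534) = (4 - (-4)*7 - 8*√71) - (-3279 - 1*22534) = (4 - 8*(-7/2) - 8*√71) - (-3279 - 22534) = (4 + 28 - 8*√71) - 1*(-25813) = (32 - 8*√71) + 25813 = 25845 - 8*√71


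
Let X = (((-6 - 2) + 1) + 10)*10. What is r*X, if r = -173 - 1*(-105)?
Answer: -2040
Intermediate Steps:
X = 30 (X = ((-8 + 1) + 10)*10 = (-7 + 10)*10 = 3*10 = 30)
r = -68 (r = -173 + 105 = -68)
r*X = -68*30 = -2040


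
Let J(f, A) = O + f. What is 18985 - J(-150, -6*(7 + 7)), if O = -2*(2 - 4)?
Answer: 19131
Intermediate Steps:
O = 4 (O = -2*(-2) = 4)
J(f, A) = 4 + f
18985 - J(-150, -6*(7 + 7)) = 18985 - (4 - 150) = 18985 - 1*(-146) = 18985 + 146 = 19131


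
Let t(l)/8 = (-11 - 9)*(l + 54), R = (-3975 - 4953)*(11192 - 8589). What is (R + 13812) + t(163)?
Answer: -23260492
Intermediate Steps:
R = -23239584 (R = -8928*2603 = -23239584)
t(l) = -8640 - 160*l (t(l) = 8*((-11 - 9)*(l + 54)) = 8*(-20*(54 + l)) = 8*(-1080 - 20*l) = -8640 - 160*l)
(R + 13812) + t(163) = (-23239584 + 13812) + (-8640 - 160*163) = -23225772 + (-8640 - 26080) = -23225772 - 34720 = -23260492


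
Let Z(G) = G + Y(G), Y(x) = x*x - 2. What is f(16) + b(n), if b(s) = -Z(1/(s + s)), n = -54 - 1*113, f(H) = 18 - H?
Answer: 446557/111556 ≈ 4.0030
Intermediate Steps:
Y(x) = -2 + x² (Y(x) = x² - 2 = -2 + x²)
n = -167 (n = -54 - 113 = -167)
Z(G) = -2 + G + G² (Z(G) = G + (-2 + G²) = -2 + G + G²)
b(s) = 2 - 1/(2*s) - 1/(4*s²) (b(s) = -(-2 + 1/(s + s) + (1/(s + s))²) = -(-2 + 1/(2*s) + (1/(2*s))²) = -(-2 + 1/(2*s) + 1/(4*s²)) = 2 - 1/(2*s) - 1/(4*s²))
f(16) + b(n) = (18 - 1*16) + (2 - ½/(-167) - ¼/(-167)²) = (18 - 16) + (2 - ½*(-1/167) - ¼*1/27889) = 2 + (2 + 1/334 - 1/111556) = 2 + 223445/111556 = 446557/111556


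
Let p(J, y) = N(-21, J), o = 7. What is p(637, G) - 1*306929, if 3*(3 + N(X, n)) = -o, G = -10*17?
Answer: -920803/3 ≈ -3.0693e+5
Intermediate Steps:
G = -170
N(X, n) = -16/3 (N(X, n) = -3 + (-1*7)/3 = -3 + (1/3)*(-7) = -3 - 7/3 = -16/3)
p(J, y) = -16/3
p(637, G) - 1*306929 = -16/3 - 1*306929 = -16/3 - 306929 = -920803/3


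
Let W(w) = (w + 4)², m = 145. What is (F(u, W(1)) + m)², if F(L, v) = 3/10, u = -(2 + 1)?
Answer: 2111209/100 ≈ 21112.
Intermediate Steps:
u = -3 (u = -1*3 = -3)
W(w) = (4 + w)²
F(L, v) = 3/10 (F(L, v) = 3*(⅒) = 3/10)
(F(u, W(1)) + m)² = (3/10 + 145)² = (1453/10)² = 2111209/100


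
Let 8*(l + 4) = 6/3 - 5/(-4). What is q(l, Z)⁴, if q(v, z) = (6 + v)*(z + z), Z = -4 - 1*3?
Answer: 84402451441/65536 ≈ 1.2879e+6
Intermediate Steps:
Z = -7 (Z = -4 - 3 = -7)
l = -115/32 (l = -4 + (6/3 - 5/(-4))/8 = -4 + (6*(⅓) - 5*(-¼))/8 = -4 + (2 + 5/4)/8 = -4 + (⅛)*(13/4) = -4 + 13/32 = -115/32 ≈ -3.5938)
q(v, z) = 2*z*(6 + v) (q(v, z) = (6 + v)*(2*z) = 2*z*(6 + v))
q(l, Z)⁴ = (2*(-7)*(6 - 115/32))⁴ = (2*(-7)*(77/32))⁴ = (-539/16)⁴ = 84402451441/65536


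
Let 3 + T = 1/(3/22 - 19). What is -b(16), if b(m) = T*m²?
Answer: 324352/415 ≈ 781.57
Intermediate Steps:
T = -1267/415 (T = -3 + 1/(3/22 - 19) = -3 + 1/(-415/22) = -3 - 22/415 = -1267/415 ≈ -3.0530)
b(m) = -1267*m²/415
-b(16) = -(-1267)*16²/415 = -(-1267)*256/415 = -1*(-324352/415) = 324352/415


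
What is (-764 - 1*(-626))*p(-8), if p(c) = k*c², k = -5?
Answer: 44160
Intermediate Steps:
p(c) = -5*c²
(-764 - 1*(-626))*p(-8) = (-764 - 1*(-626))*(-5*(-8)²) = (-764 + 626)*(-5*64) = -138*(-320) = 44160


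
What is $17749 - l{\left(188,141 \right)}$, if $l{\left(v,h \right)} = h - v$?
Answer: $17796$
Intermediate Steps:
$17749 - l{\left(188,141 \right)} = 17749 - \left(141 - 188\right) = 17749 - -47 = 17749 + 47 = 17796$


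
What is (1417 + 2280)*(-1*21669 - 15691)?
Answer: -138119920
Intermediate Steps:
(1417 + 2280)*(-1*21669 - 15691) = 3697*(-21669 - 15691) = 3697*(-37360) = -138119920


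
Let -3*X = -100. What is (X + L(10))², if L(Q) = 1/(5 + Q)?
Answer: 27889/25 ≈ 1115.6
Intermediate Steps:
X = 100/3 (X = -⅓*(-100) = 100/3 ≈ 33.333)
(X + L(10))² = (100/3 + 1/(5 + 10))² = (100/3 + 1/15)² = (167/5)² = 27889/25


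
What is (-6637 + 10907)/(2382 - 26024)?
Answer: -2135/11821 ≈ -0.18061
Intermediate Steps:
(-6637 + 10907)/(2382 - 26024) = 4270/(-23642) = 4270*(-1/23642) = -2135/11821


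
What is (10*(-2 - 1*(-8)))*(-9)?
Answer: -540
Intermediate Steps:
(10*(-2 - 1*(-8)))*(-9) = (10*(-2 + 8))*(-9) = (10*6)*(-9) = 60*(-9) = -540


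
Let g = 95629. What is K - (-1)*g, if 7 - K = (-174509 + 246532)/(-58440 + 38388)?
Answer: 1917765095/20052 ≈ 95640.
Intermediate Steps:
K = 212387/20052 (K = 7 - (-174509 + 246532)/(-58440 + 38388) = 7 - 72023/(-20052) = 7 - 72023*(-1)/20052 = 7 - 1*(-72023/20052) = 7 + 72023/20052 = 212387/20052 ≈ 10.592)
K - (-1)*g = 212387/20052 - (-1)*95629 = 212387/20052 - 1*(-95629) = 212387/20052 + 95629 = 1917765095/20052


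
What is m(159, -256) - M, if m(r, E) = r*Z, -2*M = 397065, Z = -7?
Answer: 394839/2 ≈ 1.9742e+5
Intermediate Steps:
M = -397065/2 (M = -½*397065 = -397065/2 ≈ -1.9853e+5)
m(r, E) = -7*r (m(r, E) = r*(-7) = -7*r)
m(159, -256) - M = -7*159 - 1*(-397065/2) = -1113 + 397065/2 = 394839/2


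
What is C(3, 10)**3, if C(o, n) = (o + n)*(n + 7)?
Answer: 10793861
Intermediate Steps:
C(o, n) = (7 + n)*(n + o) (C(o, n) = (n + o)*(7 + n) = (7 + n)*(n + o))
C(3, 10)**3 = (10**2 + 7*10 + 7*3 + 10*3)**3 = (100 + 70 + 21 + 30)**3 = 221**3 = 10793861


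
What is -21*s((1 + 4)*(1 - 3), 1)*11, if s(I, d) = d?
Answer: -231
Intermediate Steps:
-21*s((1 + 4)*(1 - 3), 1)*11 = -21*1*11 = -21*11 = -231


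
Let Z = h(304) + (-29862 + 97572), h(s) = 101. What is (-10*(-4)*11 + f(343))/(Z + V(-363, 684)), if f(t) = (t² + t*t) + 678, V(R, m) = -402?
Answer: 236416/67409 ≈ 3.5072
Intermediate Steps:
f(t) = 678 + 2*t² (f(t) = (t² + t²) + 678 = 2*t² + 678 = 678 + 2*t²)
Z = 67811 (Z = 101 + (-29862 + 97572) = 101 + 67710 = 67811)
(-10*(-4)*11 + f(343))/(Z + V(-363, 684)) = (-10*(-4)*11 + (678 + 2*343²))/(67811 - 402) = (40*11 + (678 + 2*117649))/67409 = (440 + (678 + 235298))*(1/67409) = (440 + 235976)*(1/67409) = 236416*(1/67409) = 236416/67409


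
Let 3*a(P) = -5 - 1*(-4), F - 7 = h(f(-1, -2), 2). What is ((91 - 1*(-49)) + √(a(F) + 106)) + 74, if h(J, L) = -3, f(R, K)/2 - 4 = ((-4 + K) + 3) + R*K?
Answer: 214 + √951/3 ≈ 224.28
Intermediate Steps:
f(R, K) = 6 + 2*K + 2*K*R (f(R, K) = 8 + 2*(((-4 + K) + 3) + R*K) = 8 + 2*((-1 + K) + K*R) = 8 + 2*(-1 + K + K*R) = 8 + (-2 + 2*K + 2*K*R) = 6 + 2*K + 2*K*R)
F = 4 (F = 7 - 3 = 4)
a(P) = -⅓ (a(P) = (-5 - 1*(-4))/3 = (-5 + 4)/3 = (⅓)*(-1) = -⅓)
((91 - 1*(-49)) + √(a(F) + 106)) + 74 = ((91 - 1*(-49)) + √(-⅓ + 106)) + 74 = ((91 + 49) + √(317/3)) + 74 = (140 + √951/3) + 74 = 214 + √951/3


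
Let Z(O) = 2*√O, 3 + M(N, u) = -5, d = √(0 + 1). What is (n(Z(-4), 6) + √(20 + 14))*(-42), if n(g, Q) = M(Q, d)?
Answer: 336 - 42*√34 ≈ 91.100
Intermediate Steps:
d = 1 (d = √1 = 1)
M(N, u) = -8 (M(N, u) = -3 - 5 = -8)
n(g, Q) = -8
(n(Z(-4), 6) + √(20 + 14))*(-42) = (-8 + √(20 + 14))*(-42) = (-8 + √34)*(-42) = 336 - 42*√34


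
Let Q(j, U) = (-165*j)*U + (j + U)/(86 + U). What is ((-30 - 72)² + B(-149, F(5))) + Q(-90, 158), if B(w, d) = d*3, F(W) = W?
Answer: 143759876/61 ≈ 2.3567e+6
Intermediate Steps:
Q(j, U) = (U + j)/(86 + U) - 165*U*j (Q(j, U) = -165*U*j + (U + j)/(86 + U) = (U + j)/(86 + U) - 165*U*j)
B(w, d) = 3*d
((-30 - 72)² + B(-149, F(5))) + Q(-90, 158) = ((-30 - 72)² + 3*5) + (158 - 90 - 14190*158*(-90) - 165*(-90)*158²)/(86 + 158) = ((-102)² + 15) + (158 - 90 + 201781800 - 165*(-90)*24964)/244 = (10404 + 15) + (158 - 90 + 201781800 + 370715400)/244 = 10419 + (1/244)*572497268 = 10419 + 143124317/61 = 143759876/61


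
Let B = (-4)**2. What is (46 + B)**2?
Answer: 3844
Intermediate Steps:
B = 16
(46 + B)**2 = (46 + 16)**2 = 62**2 = 3844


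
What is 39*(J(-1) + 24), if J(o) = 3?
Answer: 1053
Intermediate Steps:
39*(J(-1) + 24) = 39*(3 + 24) = 39*27 = 1053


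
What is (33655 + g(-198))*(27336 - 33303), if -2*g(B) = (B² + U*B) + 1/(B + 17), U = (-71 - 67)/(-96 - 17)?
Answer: -3459653323425/40906 ≈ -8.4576e+7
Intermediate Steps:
U = 138/113 (U = -138/(-113) = -138*(-1/113) = 138/113 ≈ 1.2212)
g(B) = -69*B/113 - B²/2 - 1/(2*(17 + B)) (g(B) = -((B² + 138*B/113) + 1/(B + 17))/2 = -((B² + 138*B/113) + 1/(17 + B))/2 = -(B² + 1/(17 + B) + 138*B/113)/2 = -69*B/113 - B²/2 - 1/(2*(17 + B)))
(33655 + g(-198))*(27336 - 33303) = (33655 + (-113 - 2346*(-198) - 2059*(-198)² - 113*(-198)³)/(226*(17 - 198)))*(27336 - 33303) = (33655 + (1/226)*(-113 + 464508 - 2059*39204 - 113*(-7762392))/(-181))*(-5967) = (33655 + (1/226)*(-1/181)*(-113 + 464508 - 80721036 + 877150296))*(-5967) = (33655 + (1/226)*(-1/181)*796893655)*(-5967) = (33655 - 796893655/40906)*(-5967) = (579797775/40906)*(-5967) = -3459653323425/40906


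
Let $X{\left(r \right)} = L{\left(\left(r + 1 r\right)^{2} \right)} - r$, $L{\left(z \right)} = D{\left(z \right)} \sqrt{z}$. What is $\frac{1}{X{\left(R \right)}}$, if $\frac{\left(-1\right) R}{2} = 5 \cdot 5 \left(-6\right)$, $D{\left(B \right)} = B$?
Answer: $\frac{1}{215999700} \approx 4.6296 \cdot 10^{-9}$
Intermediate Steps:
$R = 300$ ($R = - 2 \cdot 5 \cdot 5 \left(-6\right) = - 2 \cdot 25 \left(-6\right) = \left(-2\right) \left(-150\right) = 300$)
$L{\left(z \right)} = z^{\frac{3}{2}}$ ($L{\left(z \right)} = z \sqrt{z} = z^{\frac{3}{2}}$)
$X{\left(r \right)} = - r + 8 \left(r^{2}\right)^{\frac{3}{2}}$ ($X{\left(r \right)} = \left(\left(r + 1 r\right)^{2}\right)^{\frac{3}{2}} - r = \left(\left(r + r\right)^{2}\right)^{\frac{3}{2}} - r = \left(\left(2 r\right)^{2}\right)^{\frac{3}{2}} - r = \left(4 r^{2}\right)^{\frac{3}{2}} - r = 8 \left(r^{2}\right)^{\frac{3}{2}} - r = - r + 8 \left(r^{2}\right)^{\frac{3}{2}}$)
$\frac{1}{X{\left(R \right)}} = \frac{1}{300 \left(-1 + 8 \cdot 300 \sqrt{300^{2}}\right)} = \frac{1}{300 \left(-1 + 8 \cdot 300 \sqrt{90000}\right)} = \frac{1}{300 \left(-1 + 8 \cdot 300 \cdot 300\right)} = \frac{1}{300 \left(-1 + 720000\right)} = \frac{1}{300 \cdot 719999} = \frac{1}{215999700}$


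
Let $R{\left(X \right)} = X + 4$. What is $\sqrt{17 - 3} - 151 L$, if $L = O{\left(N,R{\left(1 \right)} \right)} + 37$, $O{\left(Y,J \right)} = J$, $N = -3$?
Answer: $-6342 + \sqrt{14} \approx -6338.3$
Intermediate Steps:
$R{\left(X \right)} = 4 + X$
$L = 42$ ($L = \left(4 + 1\right) + 37 = 5 + 37 = 42$)
$\sqrt{17 - 3} - 151 L = \sqrt{17 - 3} - 6342 = \sqrt{14} - 6342 = -6342 + \sqrt{14}$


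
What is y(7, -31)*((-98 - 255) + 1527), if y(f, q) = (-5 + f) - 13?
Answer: -12914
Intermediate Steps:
y(f, q) = -18 + f
y(7, -31)*((-98 - 255) + 1527) = (-18 + 7)*((-98 - 255) + 1527) = -11*(-353 + 1527) = -11*1174 = -12914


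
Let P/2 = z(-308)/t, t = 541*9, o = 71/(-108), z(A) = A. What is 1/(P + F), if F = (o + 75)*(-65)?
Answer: -58428/282347177 ≈ -0.00020694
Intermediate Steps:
o = -71/108 (o = 71*(-1/108) = -71/108 ≈ -0.65741)
t = 4869
P = -616/4869 (P = 2*(-308/4869) = -616/4869 ≈ -0.12651)
F = -521885/108 (F = (-71/108 + 75)*(-65) = (8029/108)*(-65) = -521885/108 ≈ -4832.3)
1/(P + F) = 1/(-616/4869 - 521885/108) = 1/(-282347177/58428) = -58428/282347177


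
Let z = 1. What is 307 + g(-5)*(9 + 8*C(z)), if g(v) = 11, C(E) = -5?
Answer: -34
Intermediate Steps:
307 + g(-5)*(9 + 8*C(z)) = 307 + 11*(9 + 8*(-5)) = 307 + 11*(9 - 40) = 307 + 11*(-31) = 307 - 341 = -34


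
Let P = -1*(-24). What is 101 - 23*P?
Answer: -451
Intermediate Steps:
P = 24
101 - 23*P = 101 - 23*24 = 101 - 552 = -451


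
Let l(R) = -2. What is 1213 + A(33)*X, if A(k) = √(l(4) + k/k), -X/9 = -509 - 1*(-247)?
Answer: 1213 + 2358*I ≈ 1213.0 + 2358.0*I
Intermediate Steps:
X = 2358 (X = -9*(-509 - 1*(-247)) = -9*(-509 + 247) = -9*(-262) = 2358)
A(k) = I (A(k) = √(-2 + k/k) = √(-2 + 1) = √(-1) = I)
1213 + A(33)*X = 1213 + I*2358 = 1213 + 2358*I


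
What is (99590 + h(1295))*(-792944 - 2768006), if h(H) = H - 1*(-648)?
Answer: -361553936350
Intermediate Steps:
h(H) = 648 + H (h(H) = H + 648 = 648 + H)
(99590 + h(1295))*(-792944 - 2768006) = (99590 + (648 + 1295))*(-792944 - 2768006) = (99590 + 1943)*(-3560950) = 101533*(-3560950) = -361553936350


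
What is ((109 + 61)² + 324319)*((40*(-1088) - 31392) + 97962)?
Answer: 8141697950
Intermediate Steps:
((109 + 61)² + 324319)*((40*(-1088) - 31392) + 97962) = (170² + 324319)*((-43520 - 31392) + 97962) = (28900 + 324319)*(-74912 + 97962) = 353219*23050 = 8141697950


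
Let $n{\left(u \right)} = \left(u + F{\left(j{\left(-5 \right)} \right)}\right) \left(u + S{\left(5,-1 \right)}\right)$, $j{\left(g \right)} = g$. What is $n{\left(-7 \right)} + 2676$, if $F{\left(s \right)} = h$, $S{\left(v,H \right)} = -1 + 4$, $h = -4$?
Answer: $2720$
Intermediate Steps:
$S{\left(v,H \right)} = 3$
$F{\left(s \right)} = -4$
$n{\left(u \right)} = \left(-4 + u\right) \left(3 + u\right)$ ($n{\left(u \right)} = \left(u - 4\right) \left(u + 3\right) = \left(-4 + u\right) \left(3 + u\right)$)
$n{\left(-7 \right)} + 2676 = \left(-12 + \left(-7\right)^{2} - -7\right) + 2676 = \left(-12 + 49 + 7\right) + 2676 = 44 + 2676 = 2720$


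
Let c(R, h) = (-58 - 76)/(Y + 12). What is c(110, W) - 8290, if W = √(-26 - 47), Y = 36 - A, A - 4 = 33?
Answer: -91324/11 ≈ -8302.2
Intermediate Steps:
A = 37 (A = 4 + 33 = 37)
Y = -1 (Y = 36 - 1*37 = 36 - 37 = -1)
W = I*√73 (W = √(-73) = I*√73 ≈ 8.544*I)
c(R, h) = -134/11 (c(R, h) = (-58 - 76)/(-1 + 12) = -134/11)
c(110, W) - 8290 = -134/11 - 8290 = -91324/11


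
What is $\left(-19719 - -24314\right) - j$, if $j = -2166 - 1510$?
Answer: $8271$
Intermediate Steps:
$j = -3676$ ($j = -2166 - 1510 = -3676$)
$\left(-19719 - -24314\right) - j = \left(-19719 - -24314\right) - -3676 = \left(-19719 + 24314\right) + 3676 = 4595 + 3676 = 8271$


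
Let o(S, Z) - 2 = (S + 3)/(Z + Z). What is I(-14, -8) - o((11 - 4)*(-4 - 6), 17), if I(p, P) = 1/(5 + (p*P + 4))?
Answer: -87/4114 ≈ -0.021147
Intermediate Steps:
o(S, Z) = 2 + (3 + S)/(2*Z) (o(S, Z) = 2 + (S + 3)/(Z + Z) = 2 + (3 + S)/((2*Z)) = 2 + (3 + S)*(1/(2*Z)) = 2 + (3 + S)/(2*Z))
I(p, P) = 1/(9 + P*p) (I(p, P) = 1/(5 + (P*p + 4)) = 1/(5 + (4 + P*p)) = 1/(9 + P*p))
I(-14, -8) - o((11 - 4)*(-4 - 6), 17) = 1/(9 - 8*(-14)) - (3 + (11 - 4)*(-4 - 6) + 4*17)/(2*17) = 1/(9 + 112) - (3 + 7*(-10) + 68)/(2*17) = 1/121 - (3 - 70 + 68)/(2*17) = 1/121 - 1/(2*17) = 1/121 - 1*1/34 = 1/121 - 1/34 = -87/4114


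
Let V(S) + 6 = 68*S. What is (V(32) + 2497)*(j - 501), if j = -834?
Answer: -6230445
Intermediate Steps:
V(S) = -6 + 68*S
(V(32) + 2497)*(j - 501) = ((-6 + 68*32) + 2497)*(-834 - 501) = ((-6 + 2176) + 2497)*(-1335) = (2170 + 2497)*(-1335) = 4667*(-1335) = -6230445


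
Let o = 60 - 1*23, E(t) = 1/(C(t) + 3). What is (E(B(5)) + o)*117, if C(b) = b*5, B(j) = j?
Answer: 121329/28 ≈ 4333.2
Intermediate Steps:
C(b) = 5*b
E(t) = 1/(3 + 5*t) (E(t) = 1/(5*t + 3) = 1/(3 + 5*t))
o = 37 (o = 60 - 23 = 37)
(E(B(5)) + o)*117 = (1/(3 + 5*5) + 37)*117 = (1/(3 + 25) + 37)*117 = (1/28 + 37)*117 = (1037/28)*117 = 121329/28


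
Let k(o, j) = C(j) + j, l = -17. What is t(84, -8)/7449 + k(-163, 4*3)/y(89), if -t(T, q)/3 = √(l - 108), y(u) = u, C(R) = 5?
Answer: 17/89 - 5*I*√5/2483 ≈ 0.19101 - 0.0045028*I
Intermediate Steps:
t(T, q) = -15*I*√5 (t(T, q) = -3*√(-17 - 108) = -15*I*√5)
k(o, j) = 5 + j
t(84, -8)/7449 + k(-163, 4*3)/y(89) = -15*I*√5/7449 + (5 + 4*3)/89 = -15*I*√5*(1/7449) + (5 + 12)*(1/89) = -5*I*√5/2483 + 17*(1/89) = -5*I*√5/2483 + 17/89 = 17/89 - 5*I*√5/2483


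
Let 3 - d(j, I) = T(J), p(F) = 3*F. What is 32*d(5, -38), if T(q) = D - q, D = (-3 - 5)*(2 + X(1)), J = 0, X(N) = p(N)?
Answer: 1376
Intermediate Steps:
X(N) = 3*N
D = -40 (D = (-3 - 5)*(2 + 3*1) = -8*(2 + 3) = -8*5 = -40)
T(q) = -40 - q
d(j, I) = 43 (d(j, I) = 3 - (-40 - 1*0) = 3 - (-40 + 0) = 3 - 1*(-40) = 3 + 40 = 43)
32*d(5, -38) = 32*43 = 1376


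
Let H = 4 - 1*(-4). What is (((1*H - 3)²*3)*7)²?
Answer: 275625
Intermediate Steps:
H = 8 (H = 4 + 4 = 8)
(((1*H - 3)²*3)*7)² = (((1*8 - 3)²*3)*7)² = (((8 - 3)²*3)*7)² = ((5²*3)*7)² = ((25*3)*7)² = (75*7)² = 525² = 275625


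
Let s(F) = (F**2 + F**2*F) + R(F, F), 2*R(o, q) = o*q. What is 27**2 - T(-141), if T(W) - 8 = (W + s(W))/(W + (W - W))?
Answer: -37899/2 ≈ -18950.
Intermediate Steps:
R(o, q) = o*q/2 (R(o, q) = (o*q)/2 = o*q/2)
s(F) = F**3 + 3*F**2/2 (s(F) = (F**2 + F**2*F) + F*F/2 = (F**2 + F**3) + F**2/2 = F**3 + 3*F**2/2)
T(W) = 8 + (W + W**2*(3/2 + W))/W (T(W) = 8 + (W + W**2*(3/2 + W))/(W + (W - W)) = 8 + (W + W**2*(3/2 + W))/(W + 0) = 8 + (W + W**2*(3/2 + W))/W)
27**2 - T(-141) = 27**2 - (9 + (-141)**2 + (3/2)*(-141)) = 729 - (9 + 19881 - 423/2) = 729 - 1*39357/2 = 729 - 39357/2 = -37899/2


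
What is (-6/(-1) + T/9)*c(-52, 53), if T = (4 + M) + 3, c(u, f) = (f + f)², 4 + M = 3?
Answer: 224720/3 ≈ 74907.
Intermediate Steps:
M = -1 (M = -4 + 3 = -1)
c(u, f) = 4*f² (c(u, f) = (2*f)² = 4*f²)
T = 6 (T = (4 - 1) + 3 = 3 + 3 = 6)
(-6/(-1) + T/9)*c(-52, 53) = (-6/(-1) + 6/9)*(4*53²) = (-6*(-1) + 6*(⅑))*(4*2809) = (6 + ⅔)*11236 = (20/3)*11236 = 224720/3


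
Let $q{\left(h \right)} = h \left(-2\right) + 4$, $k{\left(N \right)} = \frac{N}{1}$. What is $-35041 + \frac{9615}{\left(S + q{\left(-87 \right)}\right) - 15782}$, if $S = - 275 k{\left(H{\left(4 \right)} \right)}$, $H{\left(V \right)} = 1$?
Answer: $- \frac{185475218}{5293} \approx -35042.0$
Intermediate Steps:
$k{\left(N \right)} = N$ ($k{\left(N \right)} = N 1 = N$)
$q{\left(h \right)} = 4 - 2 h$ ($q{\left(h \right)} = - 2 h + 4 = 4 - 2 h$)
$S = -275$ ($S = \left(-275\right) 1 = -275$)
$-35041 + \frac{9615}{\left(S + q{\left(-87 \right)}\right) - 15782} = -35041 + \frac{9615}{\left(-275 + \left(4 - -174\right)\right) - 15782} = -35041 + \frac{9615}{\left(-275 + \left(4 + 174\right)\right) - 15782} = -35041 + \frac{9615}{\left(-275 + 178\right) - 15782} = -35041 + \frac{9615}{-97 - 15782} = -35041 + \frac{9615}{-15879} = -35041 + 9615 \left(- \frac{1}{15879}\right) = -35041 - \frac{3205}{5293} = - \frac{185475218}{5293}$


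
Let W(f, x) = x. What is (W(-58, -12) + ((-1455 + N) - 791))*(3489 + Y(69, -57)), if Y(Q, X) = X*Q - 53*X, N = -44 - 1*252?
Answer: -6581658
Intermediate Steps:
N = -296 (N = -44 - 252 = -296)
Y(Q, X) = -53*X + Q*X (Y(Q, X) = Q*X - 53*X = -53*X + Q*X)
(W(-58, -12) + ((-1455 + N) - 791))*(3489 + Y(69, -57)) = (-12 + ((-1455 - 296) - 791))*(3489 - 57*(-53 + 69)) = (-12 + (-1751 - 791))*(3489 - 57*16) = (-12 - 2542)*(3489 - 912) = -2554*2577 = -6581658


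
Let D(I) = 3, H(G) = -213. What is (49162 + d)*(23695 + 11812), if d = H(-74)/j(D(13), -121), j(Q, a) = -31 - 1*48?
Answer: 137909578577/79 ≈ 1.7457e+9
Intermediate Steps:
j(Q, a) = -79 (j(Q, a) = -31 - 48 = -79)
d = 213/79 (d = -213/(-79) = -213*(-1/79) = 213/79 ≈ 2.6962)
(49162 + d)*(23695 + 11812) = (49162 + 213/79)*(23695 + 11812) = (3884011/79)*35507 = 137909578577/79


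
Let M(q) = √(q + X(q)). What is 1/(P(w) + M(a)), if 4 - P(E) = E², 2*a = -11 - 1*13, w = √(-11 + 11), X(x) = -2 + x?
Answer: 2/21 - I*√26/42 ≈ 0.095238 - 0.12141*I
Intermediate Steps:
w = 0 (w = √0 = 0)
a = -12 (a = (-11 - 1*13)/2 = (-11 - 13)/2 = (½)*(-24) = -12)
P(E) = 4 - E²
M(q) = √(-2 + 2*q) (M(q) = √(q + (-2 + q)) = √(-2 + 2*q))
1/(P(w) + M(a)) = 1/((4 - 1*0²) + √(-2 + 2*(-12))) = 1/((4 - 1*0) + √(-2 - 24)) = 1/((4 + 0) + √(-26)) = 1/(4 + I*√26)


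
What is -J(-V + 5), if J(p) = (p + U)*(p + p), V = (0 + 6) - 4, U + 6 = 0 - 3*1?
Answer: 36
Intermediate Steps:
U = -9 (U = -6 + (0 - 3*1) = -6 + (0 - 3) = -6 - 3 = -9)
V = 2 (V = 6 - 4 = 2)
J(p) = 2*p*(-9 + p) (J(p) = (p - 9)*(p + p) = (-9 + p)*(2*p) = 2*p*(-9 + p))
-J(-V + 5) = -2*(-1*2 + 5)*(-9 + (-1*2 + 5)) = -2*(-2 + 5)*(-9 + (-2 + 5)) = -2*3*(-9 + 3) = -2*3*(-6) = -1*(-36) = 36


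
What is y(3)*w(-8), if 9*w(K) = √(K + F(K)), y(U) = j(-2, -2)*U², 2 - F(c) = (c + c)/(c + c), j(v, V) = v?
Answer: -2*I*√7 ≈ -5.2915*I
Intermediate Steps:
F(c) = 1 (F(c) = 2 - (c + c)/(c + c) = 2 - 2*c/(2*c) = 2 - 2*c*1/(2*c) = 2 - 1*1 = 2 - 1 = 1)
y(U) = -2*U²
w(K) = √(1 + K)/9 (w(K) = √(K + 1)/9 = √(1 + K)/9)
y(3)*w(-8) = (-2*3²)*(√(1 - 8)/9) = (-2*9)*(√(-7)/9) = -2*I*√7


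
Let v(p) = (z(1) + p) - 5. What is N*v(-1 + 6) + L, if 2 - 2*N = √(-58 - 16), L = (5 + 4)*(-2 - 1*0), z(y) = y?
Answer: -17 - I*√74/2 ≈ -17.0 - 4.3012*I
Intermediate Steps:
L = -18 (L = 9*(-2 + 0) = 9*(-2) = -18)
v(p) = -4 + p (v(p) = (1 + p) - 5 = -4 + p)
N = 1 - I*√74/2 (N = 1 - √(-58 - 16)/2 = 1 - I*√74/2 ≈ 1.0 - 4.3012*I)
N*v(-1 + 6) + L = (1 - I*√74/2)*(-4 + (-1 + 6)) - 18 = (1 - I*√74/2)*(-4 + 5) - 18 = (1 - I*√74/2)*1 - 18 = (1 - I*√74/2) - 18 = -17 - I*√74/2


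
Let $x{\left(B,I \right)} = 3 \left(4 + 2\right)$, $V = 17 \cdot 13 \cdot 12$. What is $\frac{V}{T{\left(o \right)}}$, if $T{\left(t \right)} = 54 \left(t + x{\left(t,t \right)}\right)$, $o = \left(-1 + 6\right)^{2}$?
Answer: $\frac{442}{387} \approx 1.1421$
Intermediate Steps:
$V = 2652$ ($V = 221 \cdot 12 = 2652$)
$x{\left(B,I \right)} = 18$ ($x{\left(B,I \right)} = 3 \cdot 6 = 18$)
$o = 25$ ($o = 5^{2} = 25$)
$T{\left(t \right)} = 972 + 54 t$ ($T{\left(t \right)} = 54 \left(t + 18\right) = 54 \left(18 + t\right) = 972 + 54 t$)
$\frac{V}{T{\left(o \right)}} = \frac{2652}{972 + 54 \cdot 25} = \frac{2652}{972 + 1350} = \frac{2652}{2322} = 2652 \cdot \frac{1}{2322} = \frac{442}{387}$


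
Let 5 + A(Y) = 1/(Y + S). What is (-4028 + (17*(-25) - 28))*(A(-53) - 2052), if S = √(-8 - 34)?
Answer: 26279093360/2851 + 4481*I*√42/2851 ≈ 9.2175e+6 + 10.186*I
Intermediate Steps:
S = I*√42 (S = √(-42) = I*√42 ≈ 6.4807*I)
A(Y) = -5 + 1/(Y + I*√42)
(-4028 + (17*(-25) - 28))*(A(-53) - 2052) = (-4028 + (17*(-25) - 28))*((1 - 5*(-53) - 5*I*√42)/(-53 + I*√42) - 2052) = (-4028 + (-425 - 28))*((1 + 265 - 5*I*√42)/(-53 + I*√42) - 2052) = (-4028 - 453)*((266 - 5*I*√42)/(-53 + I*√42) - 2052) = -4481*(-2052 + (266 - 5*I*√42)/(-53 + I*√42)) = 9195012 - 4481*(266 - 5*I*√42)/(-53 + I*√42)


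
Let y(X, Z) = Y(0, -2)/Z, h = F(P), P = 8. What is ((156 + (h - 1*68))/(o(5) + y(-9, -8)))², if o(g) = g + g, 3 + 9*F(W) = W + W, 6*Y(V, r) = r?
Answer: 41473600/522729 ≈ 79.341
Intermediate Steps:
Y(V, r) = r/6
F(W) = -⅓ + 2*W/9 (F(W) = -⅓ + (W + W)/9 = -⅓ + (2*W)/9 = -⅓ + 2*W/9)
h = 13/9 (h = -⅓ + (2/9)*8 = -⅓ + 16/9 = 13/9 ≈ 1.4444)
y(X, Z) = -1/(3*Z) (y(X, Z) = ((⅙)*(-2))/Z = -1/(3*Z))
o(g) = 2*g
((156 + (h - 1*68))/(o(5) + y(-9, -8)))² = ((156 + (13/9 - 1*68))/(2*5 - ⅓/(-8)))² = ((156 + (13/9 - 68))/(10 - ⅓*(-⅛)))² = ((156 - 599/9)/(10 + 1/24))² = (805/(9*(241/24)))² = ((805/9)*(24/241))² = (6440/723)² = 41473600/522729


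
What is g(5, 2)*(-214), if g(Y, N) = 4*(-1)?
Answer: 856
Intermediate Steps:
g(Y, N) = -4
g(5, 2)*(-214) = -4*(-214) = 856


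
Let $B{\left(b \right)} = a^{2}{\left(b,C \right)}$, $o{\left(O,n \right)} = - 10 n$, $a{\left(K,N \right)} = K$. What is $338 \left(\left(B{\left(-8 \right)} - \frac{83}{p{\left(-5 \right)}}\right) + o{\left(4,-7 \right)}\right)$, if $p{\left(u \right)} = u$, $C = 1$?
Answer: $\frac{254514}{5} \approx 50903.0$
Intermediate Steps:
$B{\left(b \right)} = b^{2}$
$338 \left(\left(B{\left(-8 \right)} - \frac{83}{p{\left(-5 \right)}}\right) + o{\left(4,-7 \right)}\right) = 338 \left(\left(\left(-8\right)^{2} - \frac{83}{-5}\right) - -70\right) = 338 \left(\left(64 - - \frac{83}{5}\right) + 70\right) = 338 \left(\left(64 + \frac{83}{5}\right) + 70\right) = 338 \left(\frac{403}{5} + 70\right) = 338 \cdot \frac{753}{5} = \frac{254514}{5}$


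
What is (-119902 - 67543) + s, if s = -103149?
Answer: -290594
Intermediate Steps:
(-119902 - 67543) + s = (-119902 - 67543) - 103149 = -187445 - 103149 = -290594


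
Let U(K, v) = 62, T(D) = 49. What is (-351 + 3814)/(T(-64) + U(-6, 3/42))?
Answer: 3463/111 ≈ 31.198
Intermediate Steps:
(-351 + 3814)/(T(-64) + U(-6, 3/42)) = (-351 + 3814)/(49 + 62) = 3463/111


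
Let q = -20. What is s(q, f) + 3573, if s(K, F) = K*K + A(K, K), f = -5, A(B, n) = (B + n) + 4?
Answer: 3937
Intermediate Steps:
A(B, n) = 4 + B + n
s(K, F) = 4 + K² + 2*K (s(K, F) = K*K + (4 + K + K) = K² + (4 + 2*K) = 4 + K² + 2*K)
s(q, f) + 3573 = (4 + (-20)² + 2*(-20)) + 3573 = (4 + 400 - 40) + 3573 = 364 + 3573 = 3937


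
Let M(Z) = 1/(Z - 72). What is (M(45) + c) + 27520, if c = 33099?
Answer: 1636712/27 ≈ 60619.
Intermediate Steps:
M(Z) = 1/(-72 + Z)
(M(45) + c) + 27520 = (1/(-72 + 45) + 33099) + 27520 = (1/(-27) + 33099) + 27520 = (-1/27 + 33099) + 27520 = 893672/27 + 27520 = 1636712/27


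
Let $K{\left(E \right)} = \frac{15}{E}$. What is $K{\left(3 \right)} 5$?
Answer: $25$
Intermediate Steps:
$K{\left(3 \right)} 5 = \frac{15}{3} \cdot 5 = 15 \cdot \frac{1}{3} \cdot 5 = 5 \cdot 5 = 25$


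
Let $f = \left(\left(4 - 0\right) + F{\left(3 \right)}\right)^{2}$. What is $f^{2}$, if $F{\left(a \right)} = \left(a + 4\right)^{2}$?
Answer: $7890481$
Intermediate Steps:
$F{\left(a \right)} = \left(4 + a\right)^{2}$
$f = 2809$ ($f = \left(\left(4 - 0\right) + \left(4 + 3\right)^{2}\right)^{2} = \left(\left(4 + 0\right) + 7^{2}\right)^{2} = \left(4 + 49\right)^{2} = 53^{2} = 2809$)
$f^{2} = 2809^{2} = 7890481$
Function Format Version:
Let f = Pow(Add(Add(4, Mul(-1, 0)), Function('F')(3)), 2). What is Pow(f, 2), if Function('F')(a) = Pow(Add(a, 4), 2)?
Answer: 7890481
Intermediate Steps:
Function('F')(a) = Pow(Add(4, a), 2)
f = 2809 (f = Pow(Add(Add(4, Mul(-1, 0)), Pow(Add(4, 3), 2)), 2) = Pow(Add(Add(4, 0), Pow(7, 2)), 2) = Pow(Add(4, 49), 2) = Pow(53, 2) = 2809)
Pow(f, 2) = Pow(2809, 2) = 7890481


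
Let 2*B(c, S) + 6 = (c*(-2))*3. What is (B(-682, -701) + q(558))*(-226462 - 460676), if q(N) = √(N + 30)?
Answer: -1403822934 - 9619932*√3 ≈ -1.4205e+9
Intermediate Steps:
q(N) = √(30 + N)
B(c, S) = -3 - 3*c (B(c, S) = -3 + ((c*(-2))*3)/2 = -3 + (-2*c*3)/2 = -3 + (-6*c)/2 = -3 - 3*c)
(B(-682, -701) + q(558))*(-226462 - 460676) = ((-3 - 3*(-682)) + √(30 + 558))*(-226462 - 460676) = ((-3 + 2046) + √588)*(-687138) = (2043 + 14*√3)*(-687138) = -1403822934 - 9619932*√3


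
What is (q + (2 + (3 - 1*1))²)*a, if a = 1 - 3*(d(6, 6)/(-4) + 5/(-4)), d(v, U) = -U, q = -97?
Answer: -81/4 ≈ -20.250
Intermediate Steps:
a = ¼ (a = 1 - 3*(-1*6/(-4) + 5/(-4)) = 1 - 3*(-6*(-¼) + 5*(-¼)) = 1 - 3*(3/2 - 5/4) = 1 - 3*¼ = 1 - ¾ = ¼ ≈ 0.25000)
(q + (2 + (3 - 1*1))²)*a = (-97 + (2 + (3 - 1*1))²)*(¼) = (-97 + (2 + (3 - 1))²)*(¼) = (-97 + (2 + 2)²)*(¼) = (-97 + 4²)*(¼) = (-97 + 16)*(¼) = -81*¼ = -81/4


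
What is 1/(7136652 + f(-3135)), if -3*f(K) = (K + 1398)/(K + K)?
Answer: 2090/14915602487 ≈ 1.4012e-7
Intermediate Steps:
f(K) = -(1398 + K)/(6*K) (f(K) = -(K + 1398)/(3*(K + K)) = -(1398 + K)/(3*(2*K)) = -(1398 + K)*1/(2*K)/3 = -(1398 + K)/(6*K))
1/(7136652 + f(-3135)) = 1/(7136652 + (⅙)*(-1398 - 1*(-3135))/(-3135)) = 1/(7136652 + (⅙)*(-1/3135)*(-1398 + 3135)) = 1/(7136652 + (⅙)*(-1/3135)*1737) = 1/(7136652 - 193/2090) = 1/(14915602487/2090) = 2090/14915602487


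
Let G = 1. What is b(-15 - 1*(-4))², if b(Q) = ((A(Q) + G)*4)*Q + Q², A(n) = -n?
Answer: 165649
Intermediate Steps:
b(Q) = Q² + Q*(4 - 4*Q) (b(Q) = ((-Q + 1)*4)*Q + Q² = ((1 - Q)*4)*Q + Q² = (4 - 4*Q)*Q + Q² = Q*(4 - 4*Q) + Q² = Q² + Q*(4 - 4*Q))
b(-15 - 1*(-4))² = ((-15 - 1*(-4))*(4 - 3*(-15 - 1*(-4))))² = ((-15 + 4)*(4 - 3*(-15 + 4)))² = (-11*(4 - 3*(-11)))² = (-11*(4 + 33))² = (-11*37)² = (-407)² = 165649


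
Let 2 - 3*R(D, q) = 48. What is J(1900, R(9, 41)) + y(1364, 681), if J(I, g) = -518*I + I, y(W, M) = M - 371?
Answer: -981990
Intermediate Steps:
y(W, M) = -371 + M
R(D, q) = -46/3 (R(D, q) = ⅔ - ⅓*48 = ⅔ - 16 = -46/3)
J(I, g) = -517*I
J(1900, R(9, 41)) + y(1364, 681) = -517*1900 + (-371 + 681) = -982300 + 310 = -981990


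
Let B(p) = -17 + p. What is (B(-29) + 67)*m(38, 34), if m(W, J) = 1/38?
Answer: 21/38 ≈ 0.55263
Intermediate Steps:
m(W, J) = 1/38
(B(-29) + 67)*m(38, 34) = ((-17 - 29) + 67)*(1/38) = (-46 + 67)*(1/38) = 21*(1/38) = 21/38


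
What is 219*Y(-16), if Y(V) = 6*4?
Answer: 5256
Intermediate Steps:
Y(V) = 24
219*Y(-16) = 219*24 = 5256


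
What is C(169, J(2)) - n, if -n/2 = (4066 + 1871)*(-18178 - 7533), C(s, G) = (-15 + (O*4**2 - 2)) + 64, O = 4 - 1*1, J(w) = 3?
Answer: -305292319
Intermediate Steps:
O = 3 (O = 4 - 1 = 3)
C(s, G) = 95 (C(s, G) = (-15 + (3*4**2 - 2)) + 64 = (-15 + (3*16 - 2)) + 64 = (-15 + (48 - 2)) + 64 = (-15 + 46) + 64 = 31 + 64 = 95)
n = 305292414 (n = -2*(4066 + 1871)*(-18178 - 7533) = -11874*(-25711) = -2*(-152646207) = 305292414)
C(169, J(2)) - n = 95 - 1*305292414 = 95 - 305292414 = -305292319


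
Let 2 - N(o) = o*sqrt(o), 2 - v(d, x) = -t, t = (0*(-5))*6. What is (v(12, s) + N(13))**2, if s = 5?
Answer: 2213 - 104*sqrt(13) ≈ 1838.0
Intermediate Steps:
t = 0 (t = 0*6 = 0)
v(d, x) = 2 (v(d, x) = 2 - (-1)*0 = 2 - 1*0 = 2 + 0 = 2)
N(o) = 2 - o**(3/2) (N(o) = 2 - o*sqrt(o) = 2 - o**(3/2))
(v(12, s) + N(13))**2 = (2 + (2 - 13**(3/2)))**2 = (2 + (2 - 13*sqrt(13)))**2 = (4 - 13*sqrt(13))**2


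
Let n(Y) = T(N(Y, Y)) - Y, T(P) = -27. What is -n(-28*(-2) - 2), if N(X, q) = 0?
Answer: 81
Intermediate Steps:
n(Y) = -27 - Y
-n(-28*(-2) - 2) = -(-27 - (-28*(-2) - 2)) = -(-27 - (56 - 2)) = -(-27 - 1*54) = -(-27 - 54) = -1*(-81) = 81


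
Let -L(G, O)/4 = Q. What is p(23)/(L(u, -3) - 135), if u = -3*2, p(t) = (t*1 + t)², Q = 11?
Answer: -2116/179 ≈ -11.821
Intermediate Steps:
p(t) = 4*t² (p(t) = (t + t)² = (2*t)² = 4*t²)
u = -6
L(G, O) = -44 (L(G, O) = -4*11 = -44)
p(23)/(L(u, -3) - 135) = (4*23²)/(-44 - 135) = (4*529)/(-179) = 2116*(-1/179) = -2116/179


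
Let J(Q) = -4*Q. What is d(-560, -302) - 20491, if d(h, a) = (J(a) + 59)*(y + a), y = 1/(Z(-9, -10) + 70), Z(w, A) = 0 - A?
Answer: -32248733/80 ≈ -4.0311e+5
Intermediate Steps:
Z(w, A) = -A
y = 1/80 (y = 1/(-1*(-10) + 70) = 1/(10 + 70) = 1/80 ≈ 0.012500)
d(h, a) = (59 - 4*a)*(1/80 + a) (d(h, a) = (-4*a + 59)*(1/80 + a) = (59 - 4*a)*(1/80 + a))
d(-560, -302) - 20491 = (59/80 - 4*(-302)² + (1179/20)*(-302)) - 20491 = (59/80 - 4*91204 - 178029/10) - 20491 = (59/80 - 364816 - 178029/10) - 20491 = -30609453/80 - 20491 = -32248733/80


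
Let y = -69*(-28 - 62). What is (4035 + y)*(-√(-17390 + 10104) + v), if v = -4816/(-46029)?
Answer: 16446640/15343 - 10245*I*√7286 ≈ 1071.9 - 8.7449e+5*I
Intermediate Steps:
y = 6210 (y = -69*(-90) = 6210)
v = 4816/46029 (v = -4816*(-1/46029) = 4816/46029 ≈ 0.10463)
(4035 + y)*(-√(-17390 + 10104) + v) = (4035 + 6210)*(-√(-17390 + 10104) + 4816/46029) = 10245*(-√(-7286) + 4816/46029) = 10245*(-I*√7286 + 4816/46029) = 10245*(4816/46029 - I*√7286) = 16446640/15343 - 10245*I*√7286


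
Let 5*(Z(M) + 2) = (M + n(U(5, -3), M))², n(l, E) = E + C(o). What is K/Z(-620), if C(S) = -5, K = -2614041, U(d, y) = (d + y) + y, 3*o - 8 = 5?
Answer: -2614041/310003 ≈ -8.4323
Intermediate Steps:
o = 13/3 (o = 8/3 + (⅓)*5 = 8/3 + 5/3 = 13/3 ≈ 4.3333)
U(d, y) = d + 2*y
n(l, E) = -5 + E (n(l, E) = E - 5 = -5 + E)
Z(M) = -2 + (-5 + 2*M)²/5 (Z(M) = -2 + (M + (-5 + M))²/5 = -2 + (-5 + 2*M)²/5)
K/Z(-620) = -2614041/(-2 + (-5 + 2*(-620))²/5) = -2614041/(-2 + (-5 - 1240)²/5) = -2614041/(-2 + (⅕)*(-1245)²) = -2614041/(-2 + (⅕)*1550025) = -2614041/(-2 + 310005) = -2614041/310003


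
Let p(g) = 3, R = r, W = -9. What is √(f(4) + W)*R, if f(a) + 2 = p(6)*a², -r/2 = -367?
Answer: 734*√37 ≈ 4464.8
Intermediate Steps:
r = 734 (r = -2*(-367) = 734)
R = 734
f(a) = -2 + 3*a²
√(f(4) + W)*R = √((-2 + 3*4²) - 9)*734 = √((-2 + 3*16) - 9)*734 = √((-2 + 48) - 9)*734 = √(46 - 9)*734 = √37*734 = 734*√37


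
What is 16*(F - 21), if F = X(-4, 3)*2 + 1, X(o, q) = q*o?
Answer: -704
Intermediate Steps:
X(o, q) = o*q
F = -23 (F = -4*3*2 + 1 = -12*2 + 1 = -24 + 1 = -23)
16*(F - 21) = 16*(-23 - 21) = 16*(-44) = -704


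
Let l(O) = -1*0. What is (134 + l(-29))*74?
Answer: 9916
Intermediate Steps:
l(O) = 0
(134 + l(-29))*74 = (134 + 0)*74 = 134*74 = 9916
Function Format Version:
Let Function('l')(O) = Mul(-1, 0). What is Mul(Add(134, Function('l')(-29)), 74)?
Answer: 9916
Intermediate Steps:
Function('l')(O) = 0
Mul(Add(134, Function('l')(-29)), 74) = Mul(Add(134, 0), 74) = Mul(134, 74) = 9916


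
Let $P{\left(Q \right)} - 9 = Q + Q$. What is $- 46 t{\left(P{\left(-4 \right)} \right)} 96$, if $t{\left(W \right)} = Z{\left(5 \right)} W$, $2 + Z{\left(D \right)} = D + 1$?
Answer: $-17664$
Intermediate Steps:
$Z{\left(D \right)} = -1 + D$ ($Z{\left(D \right)} = -2 + \left(D + 1\right) = -2 + \left(1 + D\right) = -1 + D$)
$P{\left(Q \right)} = 9 + 2 Q$ ($P{\left(Q \right)} = 9 + \left(Q + Q\right) = 9 + 2 Q$)
$t{\left(W \right)} = 4 W$ ($t{\left(W \right)} = \left(-1 + 5\right) W = 4 W$)
$- 46 t{\left(P{\left(-4 \right)} \right)} 96 = - 46 \cdot 4 \left(9 + 2 \left(-4\right)\right) 96 = - 46 \cdot 4 \left(9 - 8\right) 96 = - 46 \cdot 4 \cdot 1 \cdot 96 = \left(-46\right) 4 \cdot 96 = \left(-184\right) 96 = -17664$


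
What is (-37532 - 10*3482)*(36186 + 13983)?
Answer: -3629827488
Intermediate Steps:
(-37532 - 10*3482)*(36186 + 13983) = (-37532 - 34820)*50169 = -72352*50169 = -3629827488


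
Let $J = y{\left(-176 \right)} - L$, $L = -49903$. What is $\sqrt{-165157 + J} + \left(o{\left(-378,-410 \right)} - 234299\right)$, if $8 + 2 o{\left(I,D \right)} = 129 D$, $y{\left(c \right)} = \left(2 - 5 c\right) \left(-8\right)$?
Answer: $-260748 + 9 i \sqrt{1510} \approx -2.6075 \cdot 10^{5} + 349.73 i$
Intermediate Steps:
$y{\left(c \right)} = -16 + 40 c$
$J = 42847$ ($J = \left(-16 + 40 \left(-176\right)\right) - -49903 = \left(-16 - 7040\right) + 49903 = -7056 + 49903 = 42847$)
$o{\left(I,D \right)} = -4 + \frac{129 D}{2}$
$\sqrt{-165157 + J} + \left(o{\left(-378,-410 \right)} - 234299\right) = \sqrt{-165157 + 42847} + \left(\left(-4 + \frac{129}{2} \left(-410\right)\right) - 234299\right) = \sqrt{-122310} - 260748 = 9 i \sqrt{1510} - 260748 = -260748 + 9 i \sqrt{1510}$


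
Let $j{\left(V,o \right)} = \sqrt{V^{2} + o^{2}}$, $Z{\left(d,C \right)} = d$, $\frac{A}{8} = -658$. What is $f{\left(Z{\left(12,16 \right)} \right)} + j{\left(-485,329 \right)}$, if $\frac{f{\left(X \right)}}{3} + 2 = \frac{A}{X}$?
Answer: $-1322 + \sqrt{343466} \approx -735.94$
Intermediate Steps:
$A = -5264$ ($A = 8 \left(-658\right) = -5264$)
$f{\left(X \right)} = -6 - \frac{15792}{X}$ ($f{\left(X \right)} = -6 + 3 \left(- \frac{5264}{X}\right) = -6 - \frac{15792}{X}$)
$f{\left(Z{\left(12,16 \right)} \right)} + j{\left(-485,329 \right)} = \left(-6 - \frac{15792}{12}\right) + \sqrt{\left(-485\right)^{2} + 329^{2}} = \left(-6 - 1316\right) + \sqrt{235225 + 108241} = \left(-6 - 1316\right) + \sqrt{343466} = -1322 + \sqrt{343466}$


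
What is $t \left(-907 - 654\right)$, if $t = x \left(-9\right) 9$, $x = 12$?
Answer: $1517292$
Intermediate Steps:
$t = -972$ ($t = 12 \left(-9\right) 9 = \left(-108\right) 9 = -972$)
$t \left(-907 - 654\right) = - 972 \left(-907 - 654\right) = \left(-972\right) \left(-1561\right) = 1517292$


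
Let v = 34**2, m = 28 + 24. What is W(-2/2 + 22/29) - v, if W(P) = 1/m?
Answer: -60111/52 ≈ -1156.0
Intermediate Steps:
m = 52
v = 1156
W(P) = 1/52
W(-2/2 + 22/29) - v = 1/52 - 1*1156 = 1/52 - 1156 = -60111/52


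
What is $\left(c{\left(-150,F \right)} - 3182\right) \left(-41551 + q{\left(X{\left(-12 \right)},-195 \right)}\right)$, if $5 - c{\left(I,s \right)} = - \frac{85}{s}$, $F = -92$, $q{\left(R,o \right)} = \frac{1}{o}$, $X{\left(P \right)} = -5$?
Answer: $\frac{1184452017287}{8970} \approx 1.3205 \cdot 10^{8}$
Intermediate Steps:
$c{\left(I,s \right)} = 5 + \frac{85}{s}$ ($c{\left(I,s \right)} = 5 - - \frac{85}{s} = 5 + \frac{85}{s}$)
$\left(c{\left(-150,F \right)} - 3182\right) \left(-41551 + q{\left(X{\left(-12 \right)},-195 \right)}\right) = \left(\left(5 + \frac{85}{-92}\right) - 3182\right) \left(-41551 + \frac{1}{-195}\right) = \left(\left(5 + 85 \left(- \frac{1}{92}\right)\right) - 3182\right) \left(-41551 - \frac{1}{195}\right) = \left(\left(5 - \frac{85}{92}\right) - 3182\right) \left(- \frac{8102446}{195}\right) = \left(\frac{375}{92} - 3182\right) \left(- \frac{8102446}{195}\right) = \left(- \frac{292369}{92}\right) \left(- \frac{8102446}{195}\right) = \frac{1184452017287}{8970}$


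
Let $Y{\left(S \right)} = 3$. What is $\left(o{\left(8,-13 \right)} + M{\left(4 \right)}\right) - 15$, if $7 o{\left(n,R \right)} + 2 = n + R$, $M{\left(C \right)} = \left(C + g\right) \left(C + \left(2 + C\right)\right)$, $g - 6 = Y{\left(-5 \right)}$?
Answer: $114$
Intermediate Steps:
$g = 9$ ($g = 6 + 3 = 9$)
$M{\left(C \right)} = \left(2 + 2 C\right) \left(9 + C\right)$ ($M{\left(C \right)} = \left(C + 9\right) \left(C + \left(2 + C\right)\right) = \left(9 + C\right) \left(2 + 2 C\right) = \left(2 + 2 C\right) \left(9 + C\right)$)
$o{\left(n,R \right)} = - \frac{2}{7} + \frac{R}{7} + \frac{n}{7}$ ($o{\left(n,R \right)} = - \frac{2}{7} + \frac{n + R}{7} = - \frac{2}{7} + \frac{R + n}{7} = - \frac{2}{7} + \left(\frac{R}{7} + \frac{n}{7}\right) = - \frac{2}{7} + \frac{R}{7} + \frac{n}{7}$)
$\left(o{\left(8,-13 \right)} + M{\left(4 \right)}\right) - 15 = \left(\left(- \frac{2}{7} + \frac{1}{7} \left(-13\right) + \frac{1}{7} \cdot 8\right) + \left(18 + 2 \cdot 4^{2} + 20 \cdot 4\right)\right) - 15 = \left(\left(- \frac{2}{7} - \frac{13}{7} + \frac{8}{7}\right) + \left(18 + 2 \cdot 16 + 80\right)\right) - 15 = \left(-1 + \left(18 + 32 + 80\right)\right) - 15 = \left(-1 + 130\right) - 15 = 129 - 15 = 114$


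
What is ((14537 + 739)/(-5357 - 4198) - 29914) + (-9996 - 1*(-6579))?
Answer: -106164327/3185 ≈ -33333.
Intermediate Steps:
((14537 + 739)/(-5357 - 4198) - 29914) + (-9996 - 1*(-6579)) = (15276/(-9555) - 29914) + (-9996 + 6579) = (15276*(-1/9555) - 29914) - 3417 = (-5092/3185 - 29914) - 3417 = -95281182/3185 - 3417 = -106164327/3185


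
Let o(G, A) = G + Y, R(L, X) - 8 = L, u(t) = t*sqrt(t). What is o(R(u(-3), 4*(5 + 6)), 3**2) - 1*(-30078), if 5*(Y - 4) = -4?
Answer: 150446/5 - 3*I*sqrt(3) ≈ 30089.0 - 5.1962*I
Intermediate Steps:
Y = 16/5 (Y = 4 + (1/5)*(-4) = 4 - 4/5 = 16/5 ≈ 3.2000)
u(t) = t**(3/2)
R(L, X) = 8 + L
o(G, A) = 16/5 + G (o(G, A) = G + 16/5 = 16/5 + G)
o(R(u(-3), 4*(5 + 6)), 3**2) - 1*(-30078) = (16/5 + (8 + (-3)**(3/2))) - 1*(-30078) = (16/5 + (8 - 3*I*sqrt(3))) + 30078 = (56/5 - 3*I*sqrt(3)) + 30078 = 150446/5 - 3*I*sqrt(3)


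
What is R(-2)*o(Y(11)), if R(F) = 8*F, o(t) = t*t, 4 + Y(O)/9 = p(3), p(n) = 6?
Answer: -5184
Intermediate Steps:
Y(O) = 18 (Y(O) = -36 + 9*6 = -36 + 54 = 18)
o(t) = t²
R(-2)*o(Y(11)) = (8*(-2))*18² = -16*324 = -5184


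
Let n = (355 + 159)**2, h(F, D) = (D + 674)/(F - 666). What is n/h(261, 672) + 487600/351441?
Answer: -18801656398490/236519793 ≈ -79493.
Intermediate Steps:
h(F, D) = (674 + D)/(-666 + F)
n = 264196 (n = 514**2 = 264196)
n/h(261, 672) + 487600/351441 = 264196/(((674 + 672)/(-666 + 261))) + 487600/351441 = 264196/((1346/(-405))) + 487600*(1/351441) = 264196/((-1/405*1346)) + 487600/351441 = 264196/(-1346/405) + 487600/351441 = 264196*(-405/1346) + 487600/351441 = -53499690/673 + 487600/351441 = -18801656398490/236519793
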